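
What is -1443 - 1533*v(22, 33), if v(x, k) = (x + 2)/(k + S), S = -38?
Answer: 29577/5 ≈ 5915.4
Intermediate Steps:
v(x, k) = (2 + x)/(-38 + k) (v(x, k) = (x + 2)/(k - 38) = (2 + x)/(-38 + k))
-1443 - 1533*v(22, 33) = -1443 - 1533*(2 + 22)/(-38 + 33) = -1443 - 1533*24/(-5) = -1443 - (-1533)*24/5 = -1443 - 1533*(-24/5) = -1443 + 36792/5 = 29577/5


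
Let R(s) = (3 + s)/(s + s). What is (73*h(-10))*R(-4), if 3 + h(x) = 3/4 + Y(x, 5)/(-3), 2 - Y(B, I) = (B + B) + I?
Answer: -6935/96 ≈ -72.240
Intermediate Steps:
Y(B, I) = 2 - I - 2*B (Y(B, I) = 2 - ((B + B) + I) = 2 - (2*B + I) = 2 - (I + 2*B) = 2 + (-I - 2*B) = 2 - I - 2*B)
h(x) = -5/4 + 2*x/3 (h(x) = -3 + (3/4 + (2 - 1*5 - 2*x)/(-3)) = -3 + (3*(1/4) + (2 - 5 - 2*x)*(-1/3)) = -3 + (3/4 + (-3 - 2*x)*(-1/3)) = -3 + (3/4 + (1 + 2*x/3)) = -3 + (7/4 + 2*x/3) = -5/4 + 2*x/3)
R(s) = (3 + s)/(2*s) (R(s) = (3 + s)/((2*s)) = (3 + s)*(1/(2*s)) = (3 + s)/(2*s))
(73*h(-10))*R(-4) = (73*(-5/4 + (2/3)*(-10)))*((1/2)*(3 - 4)/(-4)) = (73*(-5/4 - 20/3))*((1/2)*(-1/4)*(-1)) = (73*(-95/12))*(1/8) = -6935/12*1/8 = -6935/96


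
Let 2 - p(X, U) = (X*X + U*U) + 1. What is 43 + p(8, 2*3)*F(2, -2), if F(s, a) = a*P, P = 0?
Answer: 43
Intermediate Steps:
F(s, a) = 0 (F(s, a) = a*0 = 0)
p(X, U) = 1 - U² - X² (p(X, U) = 2 - ((X*X + U*U) + 1) = 2 - ((X² + U²) + 1) = 2 - ((U² + X²) + 1) = 2 - (1 + U² + X²) = 2 + (-1 - U² - X²) = 1 - U² - X²)
43 + p(8, 2*3)*F(2, -2) = 43 + (1 - (2*3)² - 1*8²)*0 = 43 + (1 - 1*6² - 1*64)*0 = 43 + (1 - 1*36 - 64)*0 = 43 + (1 - 36 - 64)*0 = 43 - 99*0 = 43 + 0 = 43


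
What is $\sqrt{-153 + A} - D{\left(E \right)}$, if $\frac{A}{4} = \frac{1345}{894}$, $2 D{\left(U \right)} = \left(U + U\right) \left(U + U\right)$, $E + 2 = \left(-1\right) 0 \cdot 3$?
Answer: $-8 + \frac{i \sqrt{29368347}}{447} \approx -8.0 + 12.124 i$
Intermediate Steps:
$E = -2$ ($E = -2 + \left(-1\right) 0 \cdot 3 = -2 + 0 \cdot 3 = -2 + 0 = -2$)
$D{\left(U \right)} = 2 U^{2}$ ($D{\left(U \right)} = \frac{\left(U + U\right) \left(U + U\right)}{2} = \frac{2 U 2 U}{2} = \frac{4 U^{2}}{2} = 2 U^{2}$)
$A = \frac{2690}{447}$ ($A = 4 \cdot \frac{1345}{894} = \frac{2690}{447} \approx 6.0179$)
$\sqrt{-153 + A} - D{\left(E \right)} = \sqrt{-153 + \frac{2690}{447}} - 2 \left(-2\right)^{2} = \sqrt{- \frac{65701}{447}} - 2 \cdot 4 = \frac{i \sqrt{29368347}}{447} - 8 = -8 + \frac{i \sqrt{29368347}}{447}$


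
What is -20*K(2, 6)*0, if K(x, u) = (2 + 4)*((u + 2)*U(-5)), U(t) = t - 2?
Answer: 0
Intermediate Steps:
U(t) = -2 + t
K(x, u) = -84 - 42*u (K(x, u) = (2 + 4)*((u + 2)*(-2 - 5)) = 6*((2 + u)*(-7)) = 6*(-14 - 7*u) = -84 - 42*u)
-20*K(2, 6)*0 = -20*(-84 - 42*6)*0 = -20*(-84 - 252)*0 = -20*(-336)*0 = 6720*0 = 0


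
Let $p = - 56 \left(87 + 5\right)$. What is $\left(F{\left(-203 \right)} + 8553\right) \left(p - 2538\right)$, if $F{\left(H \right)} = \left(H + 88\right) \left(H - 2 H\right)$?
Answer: $113750480$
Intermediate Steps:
$p = -5152$ ($p = \left(-56\right) 92 = -5152$)
$F{\left(H \right)} = - H \left(88 + H\right)$ ($F{\left(H \right)} = \left(88 + H\right) \left(- H\right) = - H \left(88 + H\right)$)
$\left(F{\left(-203 \right)} + 8553\right) \left(p - 2538\right) = \left(\left(-1\right) \left(-203\right) \left(88 - 203\right) + 8553\right) \left(-5152 - 2538\right) = \left(\left(-1\right) \left(-203\right) \left(-115\right) + 8553\right) \left(-7690\right) = \left(-23345 + 8553\right) \left(-7690\right) = \left(-14792\right) \left(-7690\right) = 113750480$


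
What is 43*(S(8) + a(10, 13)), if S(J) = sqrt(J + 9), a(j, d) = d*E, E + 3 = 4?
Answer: 559 + 43*sqrt(17) ≈ 736.29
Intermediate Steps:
E = 1 (E = -3 + 4 = 1)
a(j, d) = d (a(j, d) = d*1 = d)
S(J) = sqrt(9 + J)
43*(S(8) + a(10, 13)) = 43*(sqrt(9 + 8) + 13) = 43*(sqrt(17) + 13) = 43*(13 + sqrt(17)) = 559 + 43*sqrt(17)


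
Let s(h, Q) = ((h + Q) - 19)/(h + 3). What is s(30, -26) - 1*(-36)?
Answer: 391/11 ≈ 35.545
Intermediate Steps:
s(h, Q) = (-19 + Q + h)/(3 + h) (s(h, Q) = ((Q + h) - 19)/(3 + h) = (-19 + Q + h)/(3 + h))
s(30, -26) - 1*(-36) = (-19 - 26 + 30)/(3 + 30) - 1*(-36) = -15/33 + 36 = (1/33)*(-15) + 36 = -5/11 + 36 = 391/11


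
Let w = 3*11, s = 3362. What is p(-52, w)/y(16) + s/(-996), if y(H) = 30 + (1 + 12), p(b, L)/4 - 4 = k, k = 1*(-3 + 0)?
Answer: -70291/21414 ≈ -3.2825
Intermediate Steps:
w = 33
k = -3 (k = 1*(-3) = -3)
p(b, L) = 4 (p(b, L) = 16 + 4*(-3) = 16 - 12 = 4)
y(H) = 43 (y(H) = 30 + 13 = 43)
p(-52, w)/y(16) + s/(-996) = 4/43 + 3362/(-996) = 4*(1/43) + 3362*(-1/996) = 4/43 - 1681/498 = -70291/21414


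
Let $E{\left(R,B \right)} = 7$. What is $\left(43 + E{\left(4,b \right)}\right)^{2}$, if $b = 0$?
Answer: $2500$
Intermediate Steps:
$\left(43 + E{\left(4,b \right)}\right)^{2} = \left(43 + 7\right)^{2} = 50^{2} = 2500$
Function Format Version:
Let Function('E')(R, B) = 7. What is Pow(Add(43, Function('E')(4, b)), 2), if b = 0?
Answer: 2500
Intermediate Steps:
Pow(Add(43, Function('E')(4, b)), 2) = Pow(Add(43, 7), 2) = Pow(50, 2) = 2500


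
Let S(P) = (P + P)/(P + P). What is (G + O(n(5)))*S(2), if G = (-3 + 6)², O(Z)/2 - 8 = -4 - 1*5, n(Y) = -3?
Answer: 7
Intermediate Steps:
O(Z) = -2 (O(Z) = 16 + 2*(-4 - 1*5) = 16 + 2*(-4 - 5) = 16 + 2*(-9) = 16 - 18 = -2)
G = 9 (G = 3² = 9)
S(P) = 1 (S(P) = (2*P)/((2*P)) = (2*P)*(1/(2*P)) = 1)
(G + O(n(5)))*S(2) = (9 - 2)*1 = 7*1 = 7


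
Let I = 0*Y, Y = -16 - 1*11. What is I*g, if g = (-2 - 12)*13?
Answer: 0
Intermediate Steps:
Y = -27 (Y = -16 - 11 = -27)
I = 0 (I = 0*(-27) = 0)
g = -182 (g = -14*13 = -182)
I*g = 0*(-182) = 0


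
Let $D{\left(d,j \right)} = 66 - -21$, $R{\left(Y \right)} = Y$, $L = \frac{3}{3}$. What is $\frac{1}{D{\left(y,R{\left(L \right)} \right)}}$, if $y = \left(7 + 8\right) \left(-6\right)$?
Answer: $\frac{1}{87} \approx 0.011494$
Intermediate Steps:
$y = -90$ ($y = 15 \left(-6\right) = -90$)
$L = 1$ ($L = 3 \cdot \frac{1}{3} = 1$)
$D{\left(d,j \right)} = 87$ ($D{\left(d,j \right)} = 66 + 21 = 87$)
$\frac{1}{D{\left(y,R{\left(L \right)} \right)}} = \frac{1}{87}$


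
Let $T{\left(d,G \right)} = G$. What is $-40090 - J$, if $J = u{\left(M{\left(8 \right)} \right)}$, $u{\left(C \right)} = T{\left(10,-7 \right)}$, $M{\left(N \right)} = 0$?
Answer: $-40083$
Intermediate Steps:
$u{\left(C \right)} = -7$
$J = -7$
$-40090 - J = -40090 - -7 = -40090 + 7 = -40083$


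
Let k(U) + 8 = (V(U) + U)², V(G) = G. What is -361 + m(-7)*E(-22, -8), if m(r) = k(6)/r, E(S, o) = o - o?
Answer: -361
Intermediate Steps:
E(S, o) = 0
k(U) = -8 + 4*U² (k(U) = -8 + (U + U)² = -8 + (2*U)² = -8 + 4*U²)
m(r) = 136/r (m(r) = (-8 + 4*6²)/r = (-8 + 4*36)/r = (-8 + 144)/r = 136/r)
-361 + m(-7)*E(-22, -8) = -361 + (136/(-7))*0 = -361 + (136*(-⅐))*0 = -361 - 136/7*0 = -361 + 0 = -361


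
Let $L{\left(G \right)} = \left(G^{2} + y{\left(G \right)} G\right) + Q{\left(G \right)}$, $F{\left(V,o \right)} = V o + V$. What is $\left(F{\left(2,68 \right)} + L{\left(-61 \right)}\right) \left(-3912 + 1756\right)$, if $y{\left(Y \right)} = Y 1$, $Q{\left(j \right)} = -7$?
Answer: $-16327388$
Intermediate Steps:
$y{\left(Y \right)} = Y$
$F{\left(V,o \right)} = V + V o$
$L{\left(G \right)} = -7 + 2 G^{2}$ ($L{\left(G \right)} = \left(G^{2} + G G\right) - 7 = \left(G^{2} + G^{2}\right) - 7 = 2 G^{2} - 7 = -7 + 2 G^{2}$)
$\left(F{\left(2,68 \right)} + L{\left(-61 \right)}\right) \left(-3912 + 1756\right) = \left(2 \left(1 + 68\right) - \left(7 - 2 \left(-61\right)^{2}\right)\right) \left(-3912 + 1756\right) = \left(2 \cdot 69 + \left(-7 + 2 \cdot 3721\right)\right) \left(-2156\right) = \left(138 + \left(-7 + 7442\right)\right) \left(-2156\right) = \left(138 + 7435\right) \left(-2156\right) = 7573 \left(-2156\right) = -16327388$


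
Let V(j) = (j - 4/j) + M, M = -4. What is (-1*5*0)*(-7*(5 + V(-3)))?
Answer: 0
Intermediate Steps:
V(j) = -4 + j - 4/j (V(j) = (j - 4/j) - 4 = -4 + j - 4/j)
(-1*5*0)*(-7*(5 + V(-3))) = (-1*5*0)*(-7*(5 + (-4 - 3 - 4/(-3)))) = (-5*0)*(-7*(5 + (-4 - 3 - 4*(-⅓)))) = 0*(-7*(5 + (-4 - 3 + 4/3))) = 0*(-7*(5 - 17/3)) = 0*(-7*(-⅔)) = 0*(14/3) = 0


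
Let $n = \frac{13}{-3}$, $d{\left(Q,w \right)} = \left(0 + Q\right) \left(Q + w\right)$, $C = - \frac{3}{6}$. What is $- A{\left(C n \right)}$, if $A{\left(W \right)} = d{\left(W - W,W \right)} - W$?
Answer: $\frac{13}{6} \approx 2.1667$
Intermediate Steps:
$C = - \frac{1}{2}$ ($C = \left(-3\right) \frac{1}{6} = - \frac{1}{2} \approx -0.5$)
$d{\left(Q,w \right)} = Q \left(Q + w\right)$
$n = - \frac{13}{3}$ ($n = 13 \left(- \frac{1}{3}\right) = - \frac{13}{3} \approx -4.3333$)
$A{\left(W \right)} = - W$ ($A{\left(W \right)} = \left(W - W\right) \left(\left(W - W\right) + W\right) - W = 0 \left(0 + W\right) - W = 0 W - W = 0 - W = - W$)
$- A{\left(C n \right)} = - \left(-1\right) \left(\left(- \frac{1}{2}\right) \left(- \frac{13}{3}\right)\right) = - \frac{\left(-1\right) 13}{6} = \left(-1\right) \left(- \frac{13}{6}\right) = \frac{13}{6}$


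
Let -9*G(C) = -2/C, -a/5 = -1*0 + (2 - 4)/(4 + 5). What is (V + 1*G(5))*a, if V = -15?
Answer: -1346/81 ≈ -16.617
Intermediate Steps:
a = 10/9 (a = -5*(-1*0 + (2 - 4)/(4 + 5)) = -5*(0 - 2/9) = -5*(-2/9) = 10/9 ≈ 1.1111)
G(C) = 2/(9*C) (G(C) = -(-2)/(9*C) = 2/(9*C))
(V + 1*G(5))*a = (-15 + 1*((2/9)/5))*(10/9) = (-15 + 1*((2/9)*(⅕)))*(10/9) = (-15 + 1*(2/45))*(10/9) = (-15 + 2/45)*(10/9) = -673/45*10/9 = -1346/81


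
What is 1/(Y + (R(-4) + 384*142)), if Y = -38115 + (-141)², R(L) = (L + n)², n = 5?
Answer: 1/36295 ≈ 2.7552e-5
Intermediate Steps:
R(L) = (5 + L)² (R(L) = (L + 5)² = (5 + L)²)
Y = -18234 (Y = -38115 + 19881 = -18234)
1/(Y + (R(-4) + 384*142)) = 1/(-18234 + ((5 - 4)² + 384*142)) = 1/(-18234 + (1² + 54528)) = 1/(-18234 + (1 + 54528)) = 1/(-18234 + 54529) = 1/36295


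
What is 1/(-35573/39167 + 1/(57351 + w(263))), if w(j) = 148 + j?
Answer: -2262364254/2054728459 ≈ -1.1011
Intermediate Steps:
1/(-35573/39167 + 1/(57351 + w(263))) = 1/(-35573/39167 + 1/(57351 + (148 + 263))) = 1/(-35573*1/39167 + 1/(57351 + 411)) = 1/(-35573/39167 + 1/57762) = 1/(-2054728459/2262364254) = -2262364254/2054728459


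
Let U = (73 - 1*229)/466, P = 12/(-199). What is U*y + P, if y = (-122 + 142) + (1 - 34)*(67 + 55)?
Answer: 62178336/46367 ≈ 1341.0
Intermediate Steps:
P = -12/199 (P = 12*(-1/199) = -12/199 ≈ -0.060301)
U = -78/233 (U = (73 - 229)*(1/466) = -156*1/466 = -78/233 ≈ -0.33476)
y = -4006 (y = 20 - 33*122 = 20 - 4026 = -4006)
U*y + P = -78/233*(-4006) - 12/199 = 312468/233 - 12/199 = 62178336/46367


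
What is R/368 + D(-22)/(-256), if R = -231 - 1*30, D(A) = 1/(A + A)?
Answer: -183721/259072 ≈ -0.70915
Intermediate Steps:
D(A) = 1/(2*A)
R = -261 (R = -231 - 30 = -261)
R/368 + D(-22)/(-256) = -261/368 + ((½)/(-22))/(-256) = -261*1/368 + ((½)*(-1/22))*(-1/256) = -261/368 - 1/44*(-1/256) = -261/368 + 1/11264 = -183721/259072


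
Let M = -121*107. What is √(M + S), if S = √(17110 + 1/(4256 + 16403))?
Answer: √(-5525705556107 + 20659*√7302450168569)/20659 ≈ 113.21*I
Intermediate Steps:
M = -12947
S = √7302450168569/20659 (S = √(17110 + 1/20659) = √(353475491/20659) = √7302450168569/20659 ≈ 130.81)
√(M + S) = √(-12947 + √7302450168569/20659)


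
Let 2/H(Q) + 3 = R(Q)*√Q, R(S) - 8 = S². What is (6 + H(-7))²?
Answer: 2*(-204623*I + 2736*√7)/(9*(-1263*I + 19*√7)) ≈ 35.997 - 0.15907*I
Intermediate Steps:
R(S) = 8 + S²
H(Q) = 2/(-3 + √Q*(8 + Q²)) (H(Q) = 2/(-3 + (8 + Q²)*√Q) = 2/(-3 + √Q*(8 + Q²)))
(6 + H(-7))² = (6 + 2/(-3 + √(-7)*(8 + (-7)²)))² = (6 + 2/(-3 + (I*√7)*(8 + 49)))² = (6 + 2/(-3 + (I*√7)*57))² = (6 + 2/(-3 + 57*I*√7))²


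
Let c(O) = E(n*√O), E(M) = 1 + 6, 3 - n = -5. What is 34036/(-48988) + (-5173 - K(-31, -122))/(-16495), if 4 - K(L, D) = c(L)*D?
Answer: -66494298/202014265 ≈ -0.32916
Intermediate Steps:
n = 8 (n = 3 - 1*(-5) = 3 + 5 = 8)
E(M) = 7
c(O) = 7
K(L, D) = 4 - 7*D
34036/(-48988) + (-5173 - K(-31, -122))/(-16495) = 34036/(-48988) + (-5173 - (4 - 7*(-122)))/(-16495) = 34036*(-1/48988) + (-5173 - (4 + 854))*(-1/16495) = -8509/12247 + (-5173 - 1*858)*(-1/16495) = -8509/12247 + (-5173 - 858)*(-1/16495) = -8509/12247 - 6031*(-1/16495) = -8509/12247 + 6031/16495 = -66494298/202014265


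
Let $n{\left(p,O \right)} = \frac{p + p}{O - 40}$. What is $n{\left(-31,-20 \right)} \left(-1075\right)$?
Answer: $- \frac{6665}{6} \approx -1110.8$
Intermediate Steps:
$n{\left(p,O \right)} = \frac{2 p}{-40 + O}$
$n{\left(-31,-20 \right)} \left(-1075\right) = 2 \left(-31\right) \frac{1}{-40 - 20} \left(-1075\right) = 2 \left(-31\right) \frac{1}{-60} \left(-1075\right) = 2 \left(-31\right) \left(- \frac{1}{60}\right) \left(-1075\right) = \frac{31}{30} \left(-1075\right) = - \frac{6665}{6}$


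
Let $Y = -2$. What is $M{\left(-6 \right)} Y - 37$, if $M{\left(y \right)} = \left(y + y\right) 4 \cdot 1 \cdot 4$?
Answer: $347$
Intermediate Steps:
$M{\left(y \right)} = 32 y$ ($M{\left(y \right)} = 2 y 4 \cdot 1 \cdot 4 = 8 y 1 \cdot 4 = 8 y 4 = 32 y$)
$M{\left(-6 \right)} Y - 37 = 32 \left(-6\right) \left(-2\right) - 37 = \left(-192\right) \left(-2\right) - 37 = 384 - 37 = 347$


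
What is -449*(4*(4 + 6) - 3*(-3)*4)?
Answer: -34124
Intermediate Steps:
-449*(4*(4 + 6) - 3*(-3)*4) = -449*(4*10 + 9*4) = -449*(40 + 36) = -449*76 = -34124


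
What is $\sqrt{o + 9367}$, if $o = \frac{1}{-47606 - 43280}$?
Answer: $\frac{3 \sqrt{8597100236294}}{90886} \approx 96.783$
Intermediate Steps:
$o = - \frac{1}{90886}$ ($o = \frac{1}{-47606 - 43280} = \frac{1}{-90886} = - \frac{1}{90886} \approx -1.1003 \cdot 10^{-5}$)
$\sqrt{o + 9367} = \sqrt{- \frac{1}{90886} + 9367} = \sqrt{\frac{851329161}{90886}} = \frac{3 \sqrt{8597100236294}}{90886}$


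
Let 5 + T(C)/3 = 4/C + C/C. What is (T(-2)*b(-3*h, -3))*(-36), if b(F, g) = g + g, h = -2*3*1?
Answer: -3888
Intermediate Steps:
h = -6 (h = -6*1 = -6)
b(F, g) = 2*g
T(C) = -12 + 12/C (T(C) = -15 + 3*(4/C + C/C) = -15 + 3*(4/C + 1) = -15 + 3*(1 + 4/C) = -15 + (3 + 12/C) = -12 + 12/C)
(T(-2)*b(-3*h, -3))*(-36) = ((-12 + 12/(-2))*(2*(-3)))*(-36) = ((-12 + 12*(-½))*(-6))*(-36) = ((-12 - 6)*(-6))*(-36) = -18*(-6)*(-36) = 108*(-36) = -3888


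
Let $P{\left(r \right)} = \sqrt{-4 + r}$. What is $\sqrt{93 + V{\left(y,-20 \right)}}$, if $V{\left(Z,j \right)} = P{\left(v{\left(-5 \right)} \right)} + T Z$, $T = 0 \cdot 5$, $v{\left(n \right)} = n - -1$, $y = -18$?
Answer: $\sqrt{93 + 2 i \sqrt{2}} \approx 9.6448 + 0.1466 i$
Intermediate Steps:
$v{\left(n \right)} = 1 + n$ ($v{\left(n \right)} = n + 1 = 1 + n$)
$T = 0$
$V{\left(Z,j \right)} = 2 i \sqrt{2}$ ($V{\left(Z,j \right)} = \sqrt{-4 + \left(1 - 5\right)} + 0 Z = \sqrt{-4 - 4} + 0 = \sqrt{-8} + 0 = 2 i \sqrt{2} + 0 = 2 i \sqrt{2}$)
$\sqrt{93 + V{\left(y,-20 \right)}} = \sqrt{93 + 2 i \sqrt{2}}$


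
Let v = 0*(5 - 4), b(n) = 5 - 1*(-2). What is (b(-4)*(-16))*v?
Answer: 0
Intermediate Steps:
b(n) = 7 (b(n) = 5 + 2 = 7)
v = 0 (v = 0*1 = 0)
(b(-4)*(-16))*v = (7*(-16))*0 = -112*0 = 0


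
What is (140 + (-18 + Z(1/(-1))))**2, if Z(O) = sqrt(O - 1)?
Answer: (122 + I*sqrt(2))**2 ≈ 14882.0 + 345.07*I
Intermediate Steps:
Z(O) = sqrt(-1 + O)
(140 + (-18 + Z(1/(-1))))**2 = (140 + (-18 + sqrt(-1 + 1/(-1))))**2 = (140 + (-18 + sqrt(-1 + 1*(-1))))**2 = (140 + (-18 + sqrt(-1 - 1)))**2 = (140 + (-18 + sqrt(-2)))**2 = (140 + (-18 + I*sqrt(2)))**2 = (122 + I*sqrt(2))**2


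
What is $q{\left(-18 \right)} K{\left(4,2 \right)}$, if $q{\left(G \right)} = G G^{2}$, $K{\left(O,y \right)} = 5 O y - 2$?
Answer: $-221616$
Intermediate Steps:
$K{\left(O,y \right)} = -2 + 5 O y$ ($K{\left(O,y \right)} = 5 O y - 2 = -2 + 5 O y$)
$q{\left(G \right)} = G^{3}$
$q{\left(-18 \right)} K{\left(4,2 \right)} = \left(-18\right)^{3} \left(-2 + 5 \cdot 4 \cdot 2\right) = - 5832 \left(-2 + 40\right) = \left(-5832\right) 38 = -221616$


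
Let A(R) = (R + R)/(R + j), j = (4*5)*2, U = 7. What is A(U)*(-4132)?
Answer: -57848/47 ≈ -1230.8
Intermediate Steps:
j = 40 (j = 20*2 = 40)
A(R) = 2*R/(40 + R) (A(R) = (R + R)/(R + 40) = (2*R)/(40 + R) = 2*R/(40 + R))
A(U)*(-4132) = (2*7/(40 + 7))*(-4132) = (2*7/47)*(-4132) = (2*7*(1/47))*(-4132) = (14/47)*(-4132) = -57848/47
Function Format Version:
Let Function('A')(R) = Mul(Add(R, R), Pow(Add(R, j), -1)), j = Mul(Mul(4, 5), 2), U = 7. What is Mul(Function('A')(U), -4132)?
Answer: Rational(-57848, 47) ≈ -1230.8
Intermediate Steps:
j = 40 (j = Mul(20, 2) = 40)
Function('A')(R) = Mul(2, R, Pow(Add(40, R), -1)) (Function('A')(R) = Mul(Add(R, R), Pow(Add(R, 40), -1)) = Mul(Mul(2, R), Pow(Add(40, R), -1)) = Mul(2, R, Pow(Add(40, R), -1)))
Mul(Function('A')(U), -4132) = Mul(Mul(2, 7, Pow(Add(40, 7), -1)), -4132) = Mul(Mul(2, 7, Pow(47, -1)), -4132) = Mul(Mul(2, 7, Rational(1, 47)), -4132) = Mul(Rational(14, 47), -4132) = Rational(-57848, 47)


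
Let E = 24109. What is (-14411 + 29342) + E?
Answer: 39040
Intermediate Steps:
(-14411 + 29342) + E = (-14411 + 29342) + 24109 = 14931 + 24109 = 39040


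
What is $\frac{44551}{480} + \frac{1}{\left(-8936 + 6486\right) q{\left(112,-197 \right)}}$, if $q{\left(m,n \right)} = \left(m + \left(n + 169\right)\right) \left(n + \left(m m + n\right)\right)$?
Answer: $\frac{464160162373}{5000940000} \approx 92.815$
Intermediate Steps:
$q{\left(m,n \right)} = \left(m^{2} + 2 n\right) \left(169 + m + n\right)$ ($q{\left(m,n \right)} = \left(m + \left(169 + n\right)\right) \left(n + \left(m^{2} + n\right)\right) = \left(169 + m + n\right) \left(n + \left(n + m^{2}\right)\right) = \left(169 + m + n\right) \left(m^{2} + 2 n\right) = \left(m^{2} + 2 n\right) \left(169 + m + n\right)$)
$\frac{44551}{480} + \frac{1}{\left(-8936 + 6486\right) q{\left(112,-197 \right)}} = \frac{44551}{480} + \frac{1}{\left(-8936 + 6486\right) \left(112^{3} + 2 \left(-197\right)^{2} + 169 \cdot 112^{2} + 338 \left(-197\right) - 197 \cdot 112^{2} + 2 \cdot 112 \left(-197\right)\right)} = 44551 \cdot \frac{1}{480} + \frac{1}{\left(-2450\right) \left(1404928 + 2 \cdot 38809 + 169 \cdot 12544 - 66586 - 2471168 - 44128\right)} = \frac{44551}{480} - \frac{1}{2450 \left(1404928 + 77618 + 2119936 - 66586 - 2471168 - 44128\right)} = \frac{44551}{480} - \frac{1}{2450 \cdot 1020600} = \frac{44551}{480} - \frac{1}{2500470000} = \frac{464160162373}{5000940000}$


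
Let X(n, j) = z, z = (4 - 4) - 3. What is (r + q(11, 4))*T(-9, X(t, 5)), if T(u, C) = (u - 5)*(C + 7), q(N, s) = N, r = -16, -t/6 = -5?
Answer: 280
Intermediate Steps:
t = 30 (t = -6*(-5) = 30)
z = -3 (z = 0 - 3 = -3)
X(n, j) = -3
T(u, C) = (-5 + u)*(7 + C)
(r + q(11, 4))*T(-9, X(t, 5)) = (-16 + 11)*(-35 - 5*(-3) + 7*(-9) - 3*(-9)) = -5*(-35 + 15 - 63 + 27) = -5*(-56) = 280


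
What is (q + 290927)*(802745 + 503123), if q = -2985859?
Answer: -3519225460976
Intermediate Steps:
(q + 290927)*(802745 + 503123) = (-2985859 + 290927)*(802745 + 503123) = -2694932*1305868 = -3519225460976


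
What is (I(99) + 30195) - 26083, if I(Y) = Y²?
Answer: 13913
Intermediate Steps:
(I(99) + 30195) - 26083 = (99² + 30195) - 26083 = (9801 + 30195) - 26083 = 39996 - 26083 = 13913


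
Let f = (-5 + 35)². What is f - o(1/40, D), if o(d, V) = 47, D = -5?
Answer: 853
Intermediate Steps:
f = 900 (f = 30² = 900)
f - o(1/40, D) = 900 - 1*47 = 900 - 47 = 853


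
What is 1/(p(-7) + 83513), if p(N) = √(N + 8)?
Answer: 1/83514 ≈ 1.1974e-5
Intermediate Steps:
p(N) = √(8 + N)
1/(p(-7) + 83513) = 1/(√(8 - 7) + 83513) = 1/(√1 + 83513) = 1/(1 + 83513) = 1/83514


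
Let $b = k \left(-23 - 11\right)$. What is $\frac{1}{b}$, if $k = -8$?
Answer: $\frac{1}{272} \approx 0.0036765$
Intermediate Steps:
$b = 272$ ($b = - 8 \left(-23 - 11\right) = \left(-8\right) \left(-34\right) = 272$)
$\frac{1}{b} = \frac{1}{272}$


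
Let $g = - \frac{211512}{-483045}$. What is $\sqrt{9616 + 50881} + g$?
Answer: $\frac{70504}{161015} + \sqrt{60497} \approx 246.4$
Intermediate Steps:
$g = \frac{70504}{161015}$ ($g = \left(-211512\right) \left(- \frac{1}{483045}\right) = \frac{70504}{161015} \approx 0.43787$)
$\sqrt{9616 + 50881} + g = \sqrt{9616 + 50881} + \frac{70504}{161015} = \sqrt{60497} + \frac{70504}{161015} = \frac{70504}{161015} + \sqrt{60497}$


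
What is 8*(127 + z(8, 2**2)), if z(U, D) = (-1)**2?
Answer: 1024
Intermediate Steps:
z(U, D) = 1
8*(127 + z(8, 2**2)) = 8*(127 + 1) = 8*128 = 1024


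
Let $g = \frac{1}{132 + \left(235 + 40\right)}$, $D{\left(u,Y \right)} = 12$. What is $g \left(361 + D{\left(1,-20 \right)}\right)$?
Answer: $\frac{373}{407} \approx 0.91646$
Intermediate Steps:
$g = \frac{1}{407}$ ($g = \frac{1}{132 + 275} = \frac{1}{407} \approx 0.002457$)
$g \left(361 + D{\left(1,-20 \right)}\right) = \frac{361 + 12}{407} = \frac{1}{407} \cdot 373 = \frac{373}{407}$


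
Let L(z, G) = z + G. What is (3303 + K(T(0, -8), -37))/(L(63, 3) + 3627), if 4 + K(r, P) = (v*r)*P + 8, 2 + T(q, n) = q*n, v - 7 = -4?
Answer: 3529/3693 ≈ 0.95559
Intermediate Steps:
v = 3 (v = 7 - 4 = 3)
L(z, G) = G + z
T(q, n) = -2 + n*q (T(q, n) = -2 + q*n = -2 + n*q)
K(r, P) = 4 + 3*P*r (K(r, P) = -4 + ((3*r)*P + 8) = -4 + (3*P*r + 8) = -4 + (8 + 3*P*r) = 4 + 3*P*r)
(3303 + K(T(0, -8), -37))/(L(63, 3) + 3627) = (3303 + (4 + 3*(-37)*(-2 - 8*0)))/((3 + 63) + 3627) = (3303 + (4 + 3*(-37)*(-2 + 0)))/(66 + 3627) = (3303 + (4 + 3*(-37)*(-2)))/3693 = (3303 + (4 + 222))*(1/3693) = (3303 + 226)*(1/3693) = 3529*(1/3693) = 3529/3693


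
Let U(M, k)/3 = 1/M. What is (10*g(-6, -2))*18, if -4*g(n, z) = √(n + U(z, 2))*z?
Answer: 45*I*√30 ≈ 246.48*I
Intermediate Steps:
U(M, k) = 3/M
g(n, z) = -z*√(n + 3/z)/4 (g(n, z) = -√(n + 3/z)*z/4 = -z*√(n + 3/z)/4)
(10*g(-6, -2))*18 = (10*(-¼*(-2)*√(-6 + 3/(-2))))*18 = (10*(-¼*(-2)*√(-6 + 3*(-½))))*18 = (10*(-¼*(-2)*√(-6 - 3/2)))*18 = (10*(-¼*(-2)*√(-15/2)))*18 = (10*(-¼*(-2)*I*√30/2))*18 = (10*(I*√30/4))*18 = (5*I*√30/2)*18 = 45*I*√30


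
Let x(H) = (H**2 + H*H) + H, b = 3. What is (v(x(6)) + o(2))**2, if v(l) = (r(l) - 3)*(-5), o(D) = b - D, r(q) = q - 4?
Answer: 125316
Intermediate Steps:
r(q) = -4 + q
x(H) = H + 2*H**2 (x(H) = (H**2 + H**2) + H = 2*H**2 + H = H + 2*H**2)
o(D) = 3 - D
v(l) = 35 - 5*l (v(l) = ((-4 + l) - 3)*(-5) = (-7 + l)*(-5) = 35 - 5*l)
(v(x(6)) + o(2))**2 = ((35 - 30*(1 + 2*6)) + (3 - 1*2))**2 = ((35 - 30*(1 + 12)) + (3 - 2))**2 = ((35 - 30*13) + 1)**2 = ((35 - 5*78) + 1)**2 = ((35 - 390) + 1)**2 = (-355 + 1)**2 = (-354)**2 = 125316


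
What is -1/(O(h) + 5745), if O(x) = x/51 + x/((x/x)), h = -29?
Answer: -51/291487 ≈ -0.00017497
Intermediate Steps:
O(x) = 52*x/51 (O(x) = x*(1/51) + x/1 = x/51 + x*1 = x/51 + x = 52*x/51)
-1/(O(h) + 5745) = -1/((52/51)*(-29) + 5745) = -1/(-1508/51 + 5745) = -1/291487/51 = -1*51/291487 = -51/291487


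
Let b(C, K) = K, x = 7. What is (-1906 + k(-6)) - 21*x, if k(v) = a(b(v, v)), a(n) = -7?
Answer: -2060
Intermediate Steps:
k(v) = -7
(-1906 + k(-6)) - 21*x = (-1906 - 7) - 21*7 = -1913 - 147 = -2060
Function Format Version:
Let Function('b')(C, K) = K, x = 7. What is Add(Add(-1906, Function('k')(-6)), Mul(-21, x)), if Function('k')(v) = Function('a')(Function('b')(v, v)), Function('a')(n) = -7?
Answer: -2060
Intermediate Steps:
Function('k')(v) = -7
Add(Add(-1906, Function('k')(-6)), Mul(-21, x)) = Add(Add(-1906, -7), Mul(-21, 7)) = Add(-1913, -147) = -2060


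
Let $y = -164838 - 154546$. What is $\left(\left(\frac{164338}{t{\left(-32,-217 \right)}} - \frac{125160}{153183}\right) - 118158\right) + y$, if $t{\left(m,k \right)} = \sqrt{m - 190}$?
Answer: $- \frac{22341373782}{51061} - \frac{82169 i \sqrt{222}}{111} \approx -4.3754 \cdot 10^{5} - 11030.0 i$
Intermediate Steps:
$y = -319384$ ($y = -164838 - 154546 = -319384$)
$t{\left(m,k \right)} = \sqrt{-190 + m}$
$\left(\left(\frac{164338}{t{\left(-32,-217 \right)}} - \frac{125160}{153183}\right) - 118158\right) + y = \left(\left(\frac{164338}{\sqrt{-190 - 32}} - \frac{125160}{153183}\right) - 118158\right) - 319384 = \left(\left(\frac{164338}{\sqrt{-222}} - \frac{41720}{51061}\right) - 118158\right) - 319384 = \left(\left(\frac{164338}{i \sqrt{222}} - \frac{41720}{51061}\right) - 118158\right) - 319384 = \left(\left(164338 \left(- \frac{i \sqrt{222}}{222}\right) - \frac{41720}{51061}\right) - 118158\right) - 319384 = \left(\left(- \frac{82169 i \sqrt{222}}{111} - \frac{41720}{51061}\right) - 118158\right) - 319384 = \left(\left(- \frac{41720}{51061} - \frac{82169 i \sqrt{222}}{111}\right) - 118158\right) - 319384 = \left(- \frac{6033307358}{51061} - \frac{82169 i \sqrt{222}}{111}\right) - 319384 = - \frac{22341373782}{51061} - \frac{82169 i \sqrt{222}}{111}$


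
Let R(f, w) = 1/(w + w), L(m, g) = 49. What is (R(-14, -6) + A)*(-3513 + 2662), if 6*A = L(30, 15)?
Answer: -82547/12 ≈ -6878.9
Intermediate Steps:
R(f, w) = 1/(2*w)
A = 49/6 (A = (1/6)*49 = 49/6 ≈ 8.1667)
(R(-14, -6) + A)*(-3513 + 2662) = ((1/2)/(-6) + 49/6)*(-3513 + 2662) = ((1/2)*(-1/6) + 49/6)*(-851) = (-1/12 + 49/6)*(-851) = (97/12)*(-851) = -82547/12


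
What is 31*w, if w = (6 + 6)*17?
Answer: 6324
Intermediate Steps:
w = 204 (w = 12*17 = 204)
31*w = 31*204 = 6324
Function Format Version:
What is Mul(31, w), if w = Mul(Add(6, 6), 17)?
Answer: 6324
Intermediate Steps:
w = 204 (w = Mul(12, 17) = 204)
Mul(31, w) = Mul(31, 204) = 6324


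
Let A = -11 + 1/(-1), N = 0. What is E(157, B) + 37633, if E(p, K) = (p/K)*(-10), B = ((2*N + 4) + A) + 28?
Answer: 75109/2 ≈ 37555.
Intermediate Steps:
A = -12 (A = -11 - 1 = -12)
B = 20 (B = ((2*0 + 4) - 12) + 28 = ((0 + 4) - 12) + 28 = (4 - 12) + 28 = -8 + 28 = 20)
E(p, K) = -10*p/K
E(157, B) + 37633 = -10*157/20 + 37633 = -10*157*1/20 + 37633 = -157/2 + 37633 = 75109/2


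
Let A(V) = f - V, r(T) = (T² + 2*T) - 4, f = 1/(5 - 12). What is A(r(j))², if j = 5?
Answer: 47524/49 ≈ 969.88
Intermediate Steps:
f = -⅐ (f = 1/(-7) = -⅐ ≈ -0.14286)
r(T) = -4 + T² + 2*T
A(V) = -⅐ - V
A(r(j))² = (-⅐ - (-4 + 5² + 2*5))² = (-⅐ - (-4 + 25 + 10))² = (-⅐ - 1*31)² = (-⅐ - 31)² = (-218/7)² = 47524/49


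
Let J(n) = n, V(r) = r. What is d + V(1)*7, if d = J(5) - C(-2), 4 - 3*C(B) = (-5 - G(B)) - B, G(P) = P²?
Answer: 25/3 ≈ 8.3333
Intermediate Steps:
C(B) = 3 + B/3 + B²/3 (C(B) = 4/3 - ((-5 - B²) - B)/3 = 4/3 - (-5 - B - B²)/3 = 4/3 + (5/3 + B/3 + B²/3) = 3 + B/3 + B²/3)
d = 4/3 (d = 5 - (3 + (⅓)*(-2) + (⅓)*(-2)²) = 5 - (3 - ⅔ + (⅓)*4) = 5 - (3 - ⅔ + 4/3) = 5 - 1*11/3 = 5 - 11/3 = 4/3 ≈ 1.3333)
d + V(1)*7 = 4/3 + 1*7 = 4/3 + 7 = 25/3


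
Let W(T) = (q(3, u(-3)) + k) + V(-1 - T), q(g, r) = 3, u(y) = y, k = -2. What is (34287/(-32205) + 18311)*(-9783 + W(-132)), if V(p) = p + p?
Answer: -374244825024/2147 ≈ -1.7431e+8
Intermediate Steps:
V(p) = 2*p
W(T) = -1 - 2*T (W(T) = (3 - 2) + 2*(-1 - T) = 1 + (-2 - 2*T) = -1 - 2*T)
(34287/(-32205) + 18311)*(-9783 + W(-132)) = (34287/(-32205) + 18311)*(-9783 + (-1 - 2*(-132))) = (34287*(-1/32205) + 18311)*(-9783 + (-1 + 264)) = (-11429/10735 + 18311)*(-9783 + 263) = (196557156/10735)*(-9520) = -374244825024/2147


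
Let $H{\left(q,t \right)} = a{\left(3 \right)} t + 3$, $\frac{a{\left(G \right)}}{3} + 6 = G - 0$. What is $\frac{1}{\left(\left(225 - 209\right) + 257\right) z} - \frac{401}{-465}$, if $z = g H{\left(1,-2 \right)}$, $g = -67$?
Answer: $\frac{51342682}{59537205} \approx 0.86236$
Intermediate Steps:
$a{\left(G \right)} = -18 + 3 G$ ($a{\left(G \right)} = -18 + 3 \left(G - 0\right) = -18 + 3 \left(G + 0\right) = -18 + 3 G$)
$H{\left(q,t \right)} = 3 - 9 t$ ($H{\left(q,t \right)} = \left(-18 + 3 \cdot 3\right) t + 3 = \left(-18 + 9\right) t + 3 = - 9 t + 3 = 3 - 9 t$)
$z = -1407$ ($z = - 67 \left(3 - -18\right) = - 67 \left(3 + 18\right) = \left(-67\right) 21 = -1407$)
$\frac{1}{\left(\left(225 - 209\right) + 257\right) z} - \frac{401}{-465} = \frac{1}{\left(\left(225 - 209\right) + 257\right) \left(-1407\right)} - \frac{401}{-465} = \frac{1}{16 + 257} \left(- \frac{1}{1407}\right) - - \frac{401}{465} = \frac{1}{273} \left(- \frac{1}{1407}\right) + \frac{401}{465} = - \frac{1}{384111} + \frac{401}{465} = \frac{51342682}{59537205}$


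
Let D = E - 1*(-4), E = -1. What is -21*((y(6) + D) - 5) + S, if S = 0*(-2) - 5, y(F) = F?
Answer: -89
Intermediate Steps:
S = -5 (S = 0 - 5 = -5)
D = 3 (D = -1 - 1*(-4) = -1 + 4 = 3)
-21*((y(6) + D) - 5) + S = -21*((6 + 3) - 5) - 5 = -21*(9 - 5) - 5 = -21*4 - 5 = -84 - 5 = -89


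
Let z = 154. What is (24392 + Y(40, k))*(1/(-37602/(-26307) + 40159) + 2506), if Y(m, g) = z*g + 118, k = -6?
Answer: 2312817011247446/39129645 ≈ 5.9106e+7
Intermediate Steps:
Y(m, g) = 118 + 154*g (Y(m, g) = 154*g + 118 = 118 + 154*g)
(24392 + Y(40, k))*(1/(-37602/(-26307) + 40159) + 2506) = (24392 + (118 + 154*(-6)))*(1/(-37602/(-26307) + 40159) + 2506) = (24392 + (118 - 924))*(1/(-37602*(-1/26307) + 40159) + 2506) = (24392 - 806)*(1/(4178/2923 + 40159) + 2506) = 23586*(1/(117388935/2923) + 2506) = 23586*(2923/117388935 + 2506) = 23586*(294176674033/117388935) = 2312817011247446/39129645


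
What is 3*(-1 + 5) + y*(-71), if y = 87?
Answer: -6165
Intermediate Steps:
3*(-1 + 5) + y*(-71) = 3*(-1 + 5) + 87*(-71) = 3*4 - 6177 = 12 - 6177 = -6165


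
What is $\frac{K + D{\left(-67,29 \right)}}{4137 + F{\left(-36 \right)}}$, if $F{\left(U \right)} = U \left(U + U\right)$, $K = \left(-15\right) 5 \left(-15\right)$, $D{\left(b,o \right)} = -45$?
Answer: $\frac{360}{2243} \approx 0.1605$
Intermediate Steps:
$K = 1125$ ($K = \left(-75\right) \left(-15\right) = 1125$)
$F{\left(U \right)} = 2 U^{2}$ ($F{\left(U \right)} = U 2 U = 2 U^{2}$)
$\frac{K + D{\left(-67,29 \right)}}{4137 + F{\left(-36 \right)}} = \frac{1125 - 45}{4137 + 2 \left(-36\right)^{2}} = \frac{1080}{4137 + 2 \cdot 1296} = \frac{1080}{4137 + 2592} = \frac{1080}{6729} = 1080 \cdot \frac{1}{6729} = \frac{360}{2243}$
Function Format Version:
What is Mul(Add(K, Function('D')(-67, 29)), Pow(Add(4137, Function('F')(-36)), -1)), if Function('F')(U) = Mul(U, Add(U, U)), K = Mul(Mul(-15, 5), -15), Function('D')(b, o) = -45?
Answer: Rational(360, 2243) ≈ 0.16050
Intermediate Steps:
K = 1125 (K = Mul(-75, -15) = 1125)
Function('F')(U) = Mul(2, Pow(U, 2)) (Function('F')(U) = Mul(U, Mul(2, U)) = Mul(2, Pow(U, 2)))
Mul(Add(K, Function('D')(-67, 29)), Pow(Add(4137, Function('F')(-36)), -1)) = Mul(Add(1125, -45), Pow(Add(4137, Mul(2, Pow(-36, 2))), -1)) = Mul(1080, Pow(Add(4137, Mul(2, 1296)), -1)) = Mul(1080, Pow(Add(4137, 2592), -1)) = Mul(1080, Pow(6729, -1)) = Mul(1080, Rational(1, 6729)) = Rational(360, 2243)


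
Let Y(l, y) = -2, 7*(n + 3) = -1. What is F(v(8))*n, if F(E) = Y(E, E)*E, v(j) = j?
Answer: 352/7 ≈ 50.286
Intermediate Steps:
n = -22/7 (n = -3 + (⅐)*(-1) = -3 - ⅐ = -22/7 ≈ -3.1429)
F(E) = -2*E
F(v(8))*n = -2*8*(-22/7) = -16*(-22/7) = 352/7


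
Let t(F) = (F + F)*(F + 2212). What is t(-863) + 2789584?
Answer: 461210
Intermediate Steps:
t(F) = 2*F*(2212 + F) (t(F) = (2*F)*(2212 + F) = 2*F*(2212 + F))
t(-863) + 2789584 = 2*(-863)*(2212 - 863) + 2789584 = 2*(-863)*1349 + 2789584 = -2328374 + 2789584 = 461210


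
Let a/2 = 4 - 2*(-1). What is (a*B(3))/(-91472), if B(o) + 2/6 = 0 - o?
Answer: 5/11434 ≈ 0.00043729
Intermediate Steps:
B(o) = -⅓ - o (B(o) = -⅓ + (0 - o) = -⅓ - o)
a = 12 (a = 2*(4 - 2*(-1)) = 2*(4 + 2) = 2*6 = 12)
(a*B(3))/(-91472) = (12*(-⅓ - 1*3))/(-91472) = (12*(-⅓ - 3))*(-1/91472) = (12*(-10/3))*(-1/91472) = -40*(-1/91472) = 5/11434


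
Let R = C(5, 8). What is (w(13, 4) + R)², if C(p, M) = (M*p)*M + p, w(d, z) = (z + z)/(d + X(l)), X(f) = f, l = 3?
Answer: 423801/4 ≈ 1.0595e+5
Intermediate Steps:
w(d, z) = 2*z/(3 + d) (w(d, z) = (z + z)/(d + 3) = (2*z)/(3 + d) = 2*z/(3 + d))
C(p, M) = p + p*M² (C(p, M) = p*M² + p = p + p*M²)
R = 325 (R = 5*(1 + 8²) = 5*(1 + 64) = 5*65 = 325)
(w(13, 4) + R)² = (2*4/(3 + 13) + 325)² = (2*4/16 + 325)² = (2*4*(1/16) + 325)² = (½ + 325)² = (651/2)² = 423801/4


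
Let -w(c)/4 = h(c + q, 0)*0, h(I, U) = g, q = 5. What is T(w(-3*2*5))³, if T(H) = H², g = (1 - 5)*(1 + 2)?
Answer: 0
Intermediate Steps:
g = -12 (g = -4*3 = -12)
h(I, U) = -12
w(c) = 0 (w(c) = -(-48)*0 = -4*0 = 0)
T(w(-3*2*5))³ = (0²)³ = 0³ = 0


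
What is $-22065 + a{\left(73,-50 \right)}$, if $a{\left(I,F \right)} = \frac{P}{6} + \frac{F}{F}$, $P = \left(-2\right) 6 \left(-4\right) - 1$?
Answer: $- \frac{132337}{6} \approx -22056.0$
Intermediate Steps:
$P = 47$ ($P = \left(-12\right) \left(-4\right) - 1 = 48 - 1 = 47$)
$a{\left(I,F \right)} = \frac{53}{6}$ ($a{\left(I,F \right)} = \frac{47}{6} + \frac{F}{F} = 47 \cdot \frac{1}{6} + 1 = \frac{47}{6} + 1 = \frac{53}{6}$)
$-22065 + a{\left(73,-50 \right)} = -22065 + \frac{53}{6} = - \frac{132337}{6}$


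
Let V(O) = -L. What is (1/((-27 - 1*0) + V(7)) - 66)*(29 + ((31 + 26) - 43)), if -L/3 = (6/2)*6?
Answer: -76583/27 ≈ -2836.4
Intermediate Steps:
L = -54 (L = -3*6/2*6 = -3*6*(½)*6 = -9*6 = -3*18 = -54)
V(O) = 54 (V(O) = -1*(-54) = 54)
(1/((-27 - 1*0) + V(7)) - 66)*(29 + ((31 + 26) - 43)) = (1/((-27 - 1*0) + 54) - 66)*(29 + ((31 + 26) - 43)) = (1/((-27 + 0) + 54) - 66)*(29 + (57 - 43)) = (1/(-27 + 54) - 66)*(29 + 14) = (1/27 - 66)*43 = -1781/27*43 = -76583/27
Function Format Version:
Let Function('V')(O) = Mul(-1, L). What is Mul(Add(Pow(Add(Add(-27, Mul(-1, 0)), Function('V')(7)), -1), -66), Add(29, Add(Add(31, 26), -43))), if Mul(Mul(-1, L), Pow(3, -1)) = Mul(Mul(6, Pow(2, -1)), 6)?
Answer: Rational(-76583, 27) ≈ -2836.4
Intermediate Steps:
L = -54 (L = Mul(-3, Mul(Mul(6, Pow(2, -1)), 6)) = Mul(-3, Mul(Mul(6, Rational(1, 2)), 6)) = Mul(-3, Mul(3, 6)) = Mul(-3, 18) = -54)
Function('V')(O) = 54 (Function('V')(O) = Mul(-1, -54) = 54)
Mul(Add(Pow(Add(Add(-27, Mul(-1, 0)), Function('V')(7)), -1), -66), Add(29, Add(Add(31, 26), -43))) = Mul(Add(Pow(Add(Add(-27, Mul(-1, 0)), 54), -1), -66), Add(29, Add(Add(31, 26), -43))) = Mul(Add(Pow(Add(Add(-27, 0), 54), -1), -66), Add(29, Add(57, -43))) = Mul(Add(Pow(Add(-27, 54), -1), -66), Add(29, 14)) = Mul(Add(Pow(27, -1), -66), 43) = Mul(Add(Rational(1, 27), -66), 43) = Mul(Rational(-1781, 27), 43) = Rational(-76583, 27)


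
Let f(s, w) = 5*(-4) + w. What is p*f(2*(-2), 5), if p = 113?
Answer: -1695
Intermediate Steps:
f(s, w) = -20 + w
p*f(2*(-2), 5) = 113*(-20 + 5) = 113*(-15) = -1695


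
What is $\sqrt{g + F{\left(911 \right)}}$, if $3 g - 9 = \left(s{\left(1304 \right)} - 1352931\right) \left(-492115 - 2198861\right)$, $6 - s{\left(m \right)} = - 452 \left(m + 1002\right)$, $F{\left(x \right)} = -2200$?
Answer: $\sqrt{278617373899} \approx 5.2784 \cdot 10^{5}$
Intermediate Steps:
$s{\left(m \right)} = 452910 + 452 m$ ($s{\left(m \right)} = 6 - - 452 \left(m + 1002\right) = 6 - - 452 \left(1002 + m\right) = 6 - \left(-452904 - 452 m\right) = 6 + \left(452904 + 452 m\right) = 452910 + 452 m$)
$g = 278617376099$ ($g = 3 + \frac{\left(\left(452910 + 452 \cdot 1304\right) - 1352931\right) \left(-492115 - 2198861\right)}{3} = 3 + \frac{\left(\left(452910 + 589408\right) - 1352931\right) \left(-2690976\right)}{3} = 3 + \frac{\left(1042318 - 1352931\right) \left(-2690976\right)}{3} = 3 + \frac{\left(-310613\right) \left(-2690976\right)}{3} = 3 + \frac{1}{3} \cdot 835852128288 = 3 + 278617376096 = 278617376099$)
$\sqrt{g + F{\left(911 \right)}} = \sqrt{278617376099 - 2200} = \sqrt{278617373899}$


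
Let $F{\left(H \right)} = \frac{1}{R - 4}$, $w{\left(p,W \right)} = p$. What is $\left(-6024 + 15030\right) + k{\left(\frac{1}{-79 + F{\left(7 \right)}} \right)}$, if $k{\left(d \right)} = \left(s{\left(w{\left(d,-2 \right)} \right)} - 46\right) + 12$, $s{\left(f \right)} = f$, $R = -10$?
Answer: $\frac{9931990}{1107} \approx 8972.0$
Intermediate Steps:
$F{\left(H \right)} = - \frac{1}{14}$ ($F{\left(H \right)} = \frac{1}{-10 - 4} = \frac{1}{-14} = - \frac{1}{14}$)
$k{\left(d \right)} = -34 + d$ ($k{\left(d \right)} = \left(d - 46\right) + 12 = \left(-46 + d\right) + 12 = -34 + d$)
$\left(-6024 + 15030\right) + k{\left(\frac{1}{-79 + F{\left(7 \right)}} \right)} = \left(-6024 + 15030\right) - \left(34 - \frac{1}{-79 - \frac{1}{14}}\right) = 9006 - \left(34 - \frac{1}{- \frac{1107}{14}}\right) = 9006 - \frac{37652}{1107} = \frac{9931990}{1107}$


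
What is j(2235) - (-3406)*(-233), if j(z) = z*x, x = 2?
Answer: -789128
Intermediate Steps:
j(z) = 2*z (j(z) = z*2 = 2*z)
j(2235) - (-3406)*(-233) = 2*2235 - (-3406)*(-233) = 4470 - 1*793598 = 4470 - 793598 = -789128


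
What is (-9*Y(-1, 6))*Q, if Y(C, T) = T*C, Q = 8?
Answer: 432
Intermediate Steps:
Y(C, T) = C*T
(-9*Y(-1, 6))*Q = -(-9)*6*8 = -9*(-6)*8 = 54*8 = 432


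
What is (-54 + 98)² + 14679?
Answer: 16615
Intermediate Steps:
(-54 + 98)² + 14679 = 44² + 14679 = 1936 + 14679 = 16615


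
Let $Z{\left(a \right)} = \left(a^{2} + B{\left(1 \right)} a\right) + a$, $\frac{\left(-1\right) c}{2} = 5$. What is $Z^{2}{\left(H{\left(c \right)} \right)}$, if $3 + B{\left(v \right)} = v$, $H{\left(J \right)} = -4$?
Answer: $400$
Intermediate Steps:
$c = -10$ ($c = \left(-2\right) 5 = -10$)
$B{\left(v \right)} = -3 + v$
$Z{\left(a \right)} = a^{2} - a$ ($Z{\left(a \right)} = \left(a^{2} + \left(-3 + 1\right) a\right) + a = \left(a^{2} - 2 a\right) + a = a^{2} - a$)
$Z^{2}{\left(H{\left(c \right)} \right)} = \left(- 4 \left(-1 - 4\right)\right)^{2} = \left(\left(-4\right) \left(-5\right)\right)^{2} = 20^{2} = 400$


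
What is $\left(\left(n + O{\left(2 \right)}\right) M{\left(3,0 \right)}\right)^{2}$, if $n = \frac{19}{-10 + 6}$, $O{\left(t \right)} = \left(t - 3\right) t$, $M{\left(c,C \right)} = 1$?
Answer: $\frac{729}{16} \approx 45.563$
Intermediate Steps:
$O{\left(t \right)} = t \left(-3 + t\right)$ ($O{\left(t \right)} = \left(-3 + t\right) t = t \left(-3 + t\right)$)
$n = - \frac{19}{4}$ ($n = \frac{19}{-4} = 19 \left(- \frac{1}{4}\right) = - \frac{19}{4} \approx -4.75$)
$\left(\left(n + O{\left(2 \right)}\right) M{\left(3,0 \right)}\right)^{2} = \left(\left(- \frac{19}{4} + 2 \left(-3 + 2\right)\right) 1\right)^{2} = \left(\left(- \frac{19}{4} + 2 \left(-1\right)\right) 1\right)^{2} = \left(\left(- \frac{19}{4} - 2\right) 1\right)^{2} = \left(\left(- \frac{27}{4}\right) 1\right)^{2} = \left(- \frac{27}{4}\right)^{2} = \frac{729}{16}$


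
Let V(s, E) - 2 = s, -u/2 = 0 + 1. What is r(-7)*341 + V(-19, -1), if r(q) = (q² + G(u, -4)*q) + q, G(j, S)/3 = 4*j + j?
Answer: 85915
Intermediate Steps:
u = -2 (u = -2*(0 + 1) = -2*1 = -2)
V(s, E) = 2 + s
G(j, S) = 15*j (G(j, S) = 3*(4*j + j) = 3*(5*j) = 15*j)
r(q) = q² - 29*q (r(q) = (q² + (15*(-2))*q) + q = (q² - 30*q) + q = q² - 29*q)
r(-7)*341 + V(-19, -1) = -7*(-29 - 7)*341 + (2 - 19) = -7*(-36)*341 - 17 = 252*341 - 17 = 85932 - 17 = 85915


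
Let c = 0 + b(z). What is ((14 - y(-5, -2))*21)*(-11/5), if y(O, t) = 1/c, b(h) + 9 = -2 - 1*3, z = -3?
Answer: -6501/10 ≈ -650.10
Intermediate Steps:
b(h) = -14 (b(h) = -9 + (-2 - 1*3) = -9 + (-2 - 3) = -9 - 5 = -14)
c = -14 (c = 0 - 14 = -14)
y(O, t) = -1/14 (y(O, t) = 1/(-14) = -1/14)
((14 - y(-5, -2))*21)*(-11/5) = ((14 - 1*(-1/14))*21)*(-11/5) = ((14 + 1/14)*21)*(-11*1/5) = ((197/14)*21)*(-11/5) = (591/2)*(-11/5) = -6501/10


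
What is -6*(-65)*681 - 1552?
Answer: 264038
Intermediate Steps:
-6*(-65)*681 - 1552 = 390*681 - 1552 = 265590 - 1552 = 264038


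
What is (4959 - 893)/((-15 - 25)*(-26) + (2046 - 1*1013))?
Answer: 4066/2073 ≈ 1.9614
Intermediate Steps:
(4959 - 893)/((-15 - 25)*(-26) + (2046 - 1*1013)) = 4066/(-40*(-26) + (2046 - 1013)) = 4066/(1040 + 1033) = 4066/2073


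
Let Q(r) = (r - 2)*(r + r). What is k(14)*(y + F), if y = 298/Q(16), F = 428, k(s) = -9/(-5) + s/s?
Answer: 96021/80 ≈ 1200.3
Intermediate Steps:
k(s) = 14/5 (k(s) = -9*(-1/5) + 1 = 9/5 + 1 = 14/5)
Q(r) = 2*r*(-2 + r) (Q(r) = (-2 + r)*(2*r) = 2*r*(-2 + r))
y = 149/224 (y = 298/((2*16*(-2 + 16))) = 298/((2*16*14)) = 298/448 = 298*(1/448) = 149/224 ≈ 0.66518)
k(14)*(y + F) = 14*(149/224 + 428)/5 = (14/5)*(96021/224) = 96021/80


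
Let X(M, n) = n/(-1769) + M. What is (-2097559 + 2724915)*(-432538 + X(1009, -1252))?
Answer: -478906976206444/1769 ≈ -2.7072e+11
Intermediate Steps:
X(M, n) = M - n/1769 (X(M, n) = -n/1769 + M = M - n/1769)
(-2097559 + 2724915)*(-432538 + X(1009, -1252)) = (-2097559 + 2724915)*(-432538 + (1009 - 1/1769*(-1252))) = 627356*(-432538 + (1009 + 1252/1769)) = 627356*(-432538 + 1786173/1769) = 627356*(-763373549/1769) = -478906976206444/1769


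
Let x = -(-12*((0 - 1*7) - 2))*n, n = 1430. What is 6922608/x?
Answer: -26222/585 ≈ -44.824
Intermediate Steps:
x = -154440 (x = -(-12*((0 - 1*7) - 2))*1430 = -(-12*((0 - 7) - 2))*1430 = -(-12*(-7 - 2))*1430 = -(-12*(-9))*1430 = -108*1430 = -1*154440 = -154440)
6922608/x = 6922608/(-154440) = 6922608*(-1/154440) = -26222/585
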